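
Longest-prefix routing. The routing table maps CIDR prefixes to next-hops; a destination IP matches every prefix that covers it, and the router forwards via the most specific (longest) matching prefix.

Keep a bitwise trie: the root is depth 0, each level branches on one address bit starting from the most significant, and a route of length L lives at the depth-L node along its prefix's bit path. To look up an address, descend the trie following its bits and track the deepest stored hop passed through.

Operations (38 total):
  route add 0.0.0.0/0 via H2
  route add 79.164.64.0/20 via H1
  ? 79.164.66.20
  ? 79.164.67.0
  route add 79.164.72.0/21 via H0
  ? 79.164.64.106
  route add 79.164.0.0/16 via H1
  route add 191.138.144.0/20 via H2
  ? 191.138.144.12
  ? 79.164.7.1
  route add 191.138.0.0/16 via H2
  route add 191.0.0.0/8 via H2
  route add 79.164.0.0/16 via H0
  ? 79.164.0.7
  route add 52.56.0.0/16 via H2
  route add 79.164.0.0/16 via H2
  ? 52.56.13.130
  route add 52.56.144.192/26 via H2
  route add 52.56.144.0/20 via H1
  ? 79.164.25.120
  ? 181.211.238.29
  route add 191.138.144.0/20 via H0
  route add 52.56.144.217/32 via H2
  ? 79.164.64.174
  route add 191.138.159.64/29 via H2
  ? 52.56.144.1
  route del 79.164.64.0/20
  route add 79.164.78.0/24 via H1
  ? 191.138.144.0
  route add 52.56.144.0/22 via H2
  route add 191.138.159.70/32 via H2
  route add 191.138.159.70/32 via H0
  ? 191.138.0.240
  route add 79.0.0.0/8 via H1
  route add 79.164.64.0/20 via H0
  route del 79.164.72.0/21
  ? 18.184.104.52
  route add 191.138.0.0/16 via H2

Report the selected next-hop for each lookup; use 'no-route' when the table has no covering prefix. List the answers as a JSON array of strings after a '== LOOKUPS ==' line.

Apply in order:
  + 0.0.0.0/0 (H2) depth=0
  + 79.164.64.0/20 (H1) depth=20
  Q 79.164.66.20: descend 01001111101001000100 ; hops seen [H2,H1] ; pick H1
  Q 79.164.67.0: descend 01001111101001000100 ; hops seen [H2,H1] ; pick H1
  + 79.164.72.0/21 (H0) depth=21
  Q 79.164.64.106: descend 01001111101001000100 ; hops seen [H2,H1] ; pick H1
  + 79.164.0.0/16 (H1) depth=16
  + 191.138.144.0/20 (H2) depth=20
  Q 191.138.144.12: descend 10111111100010101001 ; hops seen [H2,H2] ; pick H2
  Q 79.164.7.1: descend 01001111101001000 ; hops seen [H2,H1] ; pick H1
  + 191.138.0.0/16 (H2) depth=16
  + 191.0.0.0/8 (H2) depth=8
  + 79.164.0.0/16 (H0) depth=16
  Q 79.164.0.7: descend 01001111101001000 ; hops seen [H2,H0] ; pick H0
  + 52.56.0.0/16 (H2) depth=16
  + 79.164.0.0/16 (H2) depth=16
  Q 52.56.13.130: descend 0011010000111000 ; hops seen [H2,H2] ; pick H2
  + 52.56.144.192/26 (H2) depth=26
  + 52.56.144.0/20 (H1) depth=20
  Q 79.164.25.120: descend 01001111101001000 ; hops seen [H2,H2] ; pick H2
  Q 181.211.238.29: descend 1011 ; hops seen [H2] ; pick H2
  + 191.138.144.0/20 (H0) depth=20
  + 52.56.144.217/32 (H2) depth=32
  Q 79.164.64.174: descend 01001111101001000100 ; hops seen [H2,H2,H1] ; pick H1
  + 191.138.159.64/29 (H2) depth=29
  Q 52.56.144.1: descend 001101000011100010010000 ; hops seen [H2,H2,H1] ; pick H1
  - 79.164.64.0/20 clear@20
  + 79.164.78.0/24 (H1) depth=24
  Q 191.138.144.0: descend 10111111100010101001 ; hops seen [H2,H2,H2,H0] ; pick H0
  + 52.56.144.0/22 (H2) depth=22
  + 191.138.159.70/32 (H2) depth=32
  + 191.138.159.70/32 (H0) depth=32
  Q 191.138.0.240: descend 1011111110001010 ; hops seen [H2,H2,H2] ; pick H2
  + 79.0.0.0/8 (H1) depth=8
  + 79.164.64.0/20 (H0) depth=20
  - 79.164.72.0/21 clear@21
  Q 18.184.104.52: descend 00 ; hops seen [H2] ; pick H2
  + 191.138.0.0/16 (H2) depth=16

== LOOKUPS ==
["H1","H1","H1","H2","H1","H0","H2","H2","H2","H1","H1","H0","H2","H2"]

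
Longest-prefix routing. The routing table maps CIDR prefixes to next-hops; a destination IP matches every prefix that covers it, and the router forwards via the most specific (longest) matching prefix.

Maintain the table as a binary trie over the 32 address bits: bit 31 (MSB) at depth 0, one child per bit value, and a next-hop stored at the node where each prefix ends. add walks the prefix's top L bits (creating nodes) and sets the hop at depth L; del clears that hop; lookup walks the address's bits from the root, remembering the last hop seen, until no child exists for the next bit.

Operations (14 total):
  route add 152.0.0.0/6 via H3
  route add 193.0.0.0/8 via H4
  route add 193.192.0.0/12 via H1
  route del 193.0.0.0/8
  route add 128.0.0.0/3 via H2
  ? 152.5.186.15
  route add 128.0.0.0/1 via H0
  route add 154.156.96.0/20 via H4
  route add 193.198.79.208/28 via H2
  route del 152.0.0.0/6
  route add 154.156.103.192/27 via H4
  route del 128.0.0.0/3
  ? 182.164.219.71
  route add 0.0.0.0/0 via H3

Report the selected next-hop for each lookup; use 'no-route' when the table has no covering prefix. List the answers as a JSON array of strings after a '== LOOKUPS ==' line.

Apply in order:
  add 152.0.0.0/6 -> H3 at depth 6
  add 193.0.0.0/8 -> H4 at depth 8
  add 193.192.0.0/12 -> H1 at depth 12
  del 193.0.0.0/8 (clear depth 8)
  add 128.0.0.0/3 -> H2 at depth 3
  Q 152.5.186.15: descend 100110 ; hops seen [H2,H3] ; pick H3
  add 128.0.0.0/1 -> H0 at depth 1
  add 154.156.96.0/20 -> H4 at depth 20
  add 193.198.79.208/28 -> H2 at depth 28
  del 152.0.0.0/6 (clear depth 6)
  add 154.156.103.192/27 -> H4 at depth 27
  del 128.0.0.0/3 (clear depth 3)
  Q 182.164.219.71: descend 10 ; hops seen [H0] ; pick H0
  add 0.0.0.0/0 -> H3 at depth 0

== LOOKUPS ==
["H3","H0"]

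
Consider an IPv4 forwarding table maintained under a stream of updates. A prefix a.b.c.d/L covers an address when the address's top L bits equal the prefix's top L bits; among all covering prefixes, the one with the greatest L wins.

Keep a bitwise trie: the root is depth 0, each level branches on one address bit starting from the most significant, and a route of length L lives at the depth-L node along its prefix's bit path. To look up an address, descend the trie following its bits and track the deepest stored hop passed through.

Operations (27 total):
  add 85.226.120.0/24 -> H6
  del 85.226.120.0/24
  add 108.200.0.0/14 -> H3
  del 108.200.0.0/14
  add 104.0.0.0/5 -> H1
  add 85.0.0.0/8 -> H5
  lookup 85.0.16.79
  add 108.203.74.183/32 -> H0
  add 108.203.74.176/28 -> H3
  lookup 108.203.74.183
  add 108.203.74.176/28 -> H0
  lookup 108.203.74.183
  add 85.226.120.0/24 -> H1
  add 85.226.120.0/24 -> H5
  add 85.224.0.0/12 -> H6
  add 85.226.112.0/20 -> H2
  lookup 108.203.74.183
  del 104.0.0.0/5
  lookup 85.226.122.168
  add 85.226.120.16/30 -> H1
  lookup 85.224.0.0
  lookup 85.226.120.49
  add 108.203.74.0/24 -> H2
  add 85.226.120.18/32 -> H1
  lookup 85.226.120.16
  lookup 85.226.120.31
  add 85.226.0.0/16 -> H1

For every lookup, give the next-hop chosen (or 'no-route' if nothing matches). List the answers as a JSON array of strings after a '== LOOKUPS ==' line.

Apply in order:
  add 85.226.120.0/24 -> H6 at depth 24
  - 85.226.120.0/24 clear@24
  add 108.200.0.0/14 -> H3 at depth 14
  - 108.200.0.0/14 clear@14
  add 104.0.0.0/5 -> H1 at depth 5
  add 85.0.0.0/8 -> H5 at depth 8
  lookup 85.0.16.79: bits 01010101 walk d0:-→d1:-→d2:-→d3:-→d4:-→d5:-→d6:-→d7:-→d8:H5 -> H5
  add 108.203.74.183/32 -> H0 at depth 32
  add 108.203.74.176/28 -> H3 at depth 28
  lookup 108.203.74.183: bits 01101100110010110100101010110111 walk d0:-→d1:-→d2:-→d3:-→d4:-→d5:H1→d6:-→d7:-→d8:-→d9:-→d10:-→d11:-→d12:-→d13:-→d14:-→d15:-→d16:-→d17:-→d18:-→d19:-→d20:-→d21:-→d22:-→d23:-→d24:-→d25:-→d26:-→d27:-→d28:H3→d29:-→d30:-→d31:-→d32:H0 -> H0
  add 108.203.74.176/28 -> H0 at depth 28
  lookup 108.203.74.183: bits 01101100110010110100101010110111 walk d0:-→d1:-→d2:-→d3:-→d4:-→d5:H1→d6:-→d7:-→d8:-→d9:-→d10:-→d11:-→d12:-→d13:-→d14:-→d15:-→d16:-→d17:-→d18:-→d19:-→d20:-→d21:-→d22:-→d23:-→d24:-→d25:-→d26:-→d27:-→d28:H0→d29:-→d30:-→d31:-→d32:H0 -> H0
  add 85.226.120.0/24 -> H1 at depth 24
  add 85.226.120.0/24 -> H5 at depth 24
  add 85.224.0.0/12 -> H6 at depth 12
  add 85.226.112.0/20 -> H2 at depth 20
  lookup 108.203.74.183: bits 01101100110010110100101010110111 walk d0:-→d1:-→d2:-→d3:-→d4:-→d5:H1→d6:-→d7:-→d8:-→d9:-→d10:-→d11:-→d12:-→d13:-→d14:-→d15:-→d16:-→d17:-→d18:-→d19:-→d20:-→d21:-→d22:-→d23:-→d24:-→d25:-→d26:-→d27:-→d28:H0→d29:-→d30:-→d31:-→d32:H0 -> H0
  - 104.0.0.0/5 clear@5
  lookup 85.226.122.168: bits 0101010111100010011110 walk d0:-→d1:-→d2:-→d3:-→d4:-→d5:-→d6:-→d7:-→d8:H5→d9:-→d10:-→d11:-→d12:H6→d13:-→d14:-→d15:-→d16:-→d17:-→d18:-→d19:-→d20:H2→d21:-→d22:- -> H2
  add 85.226.120.16/30 -> H1 at depth 30
  lookup 85.224.0.0: bits 01010101111000 walk d0:-→d1:-→d2:-→d3:-→d4:-→d5:-→d6:-→d7:-→d8:H5→d9:-→d10:-→d11:-→d12:H6→d13:-→d14:- -> H6
  lookup 85.226.120.49: bits 01010101111000100111100000 walk d0:-→d1:-→d2:-→d3:-→d4:-→d5:-→d6:-→d7:-→d8:H5→d9:-→d10:-→d11:-→d12:H6→d13:-→d14:-→d15:-→d16:-→d17:-→d18:-→d19:-→d20:H2→d21:-→d22:-→d23:-→d24:H5→d25:-→d26:- -> H5
  add 108.203.74.0/24 -> H2 at depth 24
  add 85.226.120.18/32 -> H1 at depth 32
  lookup 85.226.120.16: bits 010101011110001001111000000100 walk d0:-→d1:-→d2:-→d3:-→d4:-→d5:-→d6:-→d7:-→d8:H5→d9:-→d10:-→d11:-→d12:H6→d13:-→d14:-→d15:-→d16:-→d17:-→d18:-→d19:-→d20:H2→d21:-→d22:-→d23:-→d24:H5→d25:-→d26:-→d27:-→d28:-→d29:-→d30:H1 -> H1
  lookup 85.226.120.31: bits 0101010111100010011110000001 walk d0:-→d1:-→d2:-→d3:-→d4:-→d5:-→d6:-→d7:-→d8:H5→d9:-→d10:-→d11:-→d12:H6→d13:-→d14:-→d15:-→d16:-→d17:-→d18:-→d19:-→d20:H2→d21:-→d22:-→d23:-→d24:H5→d25:-→d26:-→d27:-→d28:- -> H5
  add 85.226.0.0/16 -> H1 at depth 16

== LOOKUPS ==
["H5","H0","H0","H0","H2","H6","H5","H1","H5"]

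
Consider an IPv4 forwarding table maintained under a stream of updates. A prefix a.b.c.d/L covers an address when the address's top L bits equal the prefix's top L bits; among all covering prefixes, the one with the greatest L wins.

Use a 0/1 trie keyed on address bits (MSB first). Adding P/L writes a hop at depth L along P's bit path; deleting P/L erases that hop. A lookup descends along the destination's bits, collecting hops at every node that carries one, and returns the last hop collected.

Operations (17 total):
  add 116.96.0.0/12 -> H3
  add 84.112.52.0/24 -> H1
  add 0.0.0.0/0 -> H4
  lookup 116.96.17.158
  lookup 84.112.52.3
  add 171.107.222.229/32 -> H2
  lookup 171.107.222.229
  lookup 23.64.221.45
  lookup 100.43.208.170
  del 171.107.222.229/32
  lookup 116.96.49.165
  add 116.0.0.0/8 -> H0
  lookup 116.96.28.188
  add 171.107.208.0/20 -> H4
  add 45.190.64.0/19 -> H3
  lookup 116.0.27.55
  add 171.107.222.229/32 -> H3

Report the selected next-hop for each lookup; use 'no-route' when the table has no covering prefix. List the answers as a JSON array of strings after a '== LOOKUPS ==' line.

Process each operation:
  + 116.96.0.0/12 (H3) depth=12
  + 84.112.52.0/24 (H1) depth=24
  + 0.0.0.0/0 (H4) depth=0
  ? 116.96.17.158  path d0:H4→d1:-→d2:-→d3:-→d4:-→d5:-→d6:-→d7:-→d8:-→d9:-→d10:-→d11:-→d12:H3  best=H3
  ? 84.112.52.3  path d0:H4→d1:-→d2:-→d3:-→d4:-→d5:-→d6:-→d7:-→d8:-→d9:-→d10:-→d11:-→d12:-→d13:-→d14:-→d15:-→d16:-→d17:-→d18:-→d19:-→d20:-→d21:-→d22:-→d23:-→d24:H1  best=H1
  + 171.107.222.229/32 (H2) depth=32
  ? 171.107.222.229  path d0:H4→d1:-→d2:-→d3:-→d4:-→d5:-→d6:-→d7:-→d8:-→d9:-→d10:-→d11:-→d12:-→d13:-→d14:-→d15:-→d16:-→d17:-→d18:-→d19:-→d20:-→d21:-→d22:-→d23:-→d24:-→d25:-→d26:-→d27:-→d28:-→d29:-→d30:-→d31:-→d32:H2  best=H2
  ? 23.64.221.45  path d0:H4→d1:-  best=H4
  ? 100.43.208.170  path d0:H4→d1:-→d2:-→d3:-  best=H4
  del 171.107.222.229/32 (clear depth 32)
  ? 116.96.49.165  path d0:H4→d1:-→d2:-→d3:-→d4:-→d5:-→d6:-→d7:-→d8:-→d9:-→d10:-→d11:-→d12:H3  best=H3
  + 116.0.0.0/8 (H0) depth=8
  ? 116.96.28.188  path d0:H4→d1:-→d2:-→d3:-→d4:-→d5:-→d6:-→d7:-→d8:H0→d9:-→d10:-→d11:-→d12:H3  best=H3
  + 171.107.208.0/20 (H4) depth=20
  + 45.190.64.0/19 (H3) depth=19
  ? 116.0.27.55  path d0:H4→d1:-→d2:-→d3:-→d4:-→d5:-→d6:-→d7:-→d8:H0→d9:-  best=H0
  + 171.107.222.229/32 (H3) depth=32

== LOOKUPS ==
["H3","H1","H2","H4","H4","H3","H3","H0"]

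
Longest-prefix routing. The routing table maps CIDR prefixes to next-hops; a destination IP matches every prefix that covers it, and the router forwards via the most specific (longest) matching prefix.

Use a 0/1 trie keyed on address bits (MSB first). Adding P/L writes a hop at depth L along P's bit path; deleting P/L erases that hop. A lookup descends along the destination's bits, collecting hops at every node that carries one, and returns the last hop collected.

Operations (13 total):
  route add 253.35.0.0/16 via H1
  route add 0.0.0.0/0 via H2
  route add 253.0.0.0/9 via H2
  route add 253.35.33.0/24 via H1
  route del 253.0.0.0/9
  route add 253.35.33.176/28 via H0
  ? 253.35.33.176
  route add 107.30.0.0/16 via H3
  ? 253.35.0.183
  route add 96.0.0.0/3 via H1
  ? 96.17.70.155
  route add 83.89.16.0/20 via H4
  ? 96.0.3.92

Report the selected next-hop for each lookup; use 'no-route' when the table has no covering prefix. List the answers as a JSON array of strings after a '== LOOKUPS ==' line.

Trace:
  + 253.35.0.0/16 (H1) depth=16
  + 0.0.0.0/0 (H2) depth=0
  + 253.0.0.0/9 (H2) depth=9
  + 253.35.33.0/24 (H1) depth=24
  - 253.0.0.0/9 clear@9
  + 253.35.33.176/28 (H0) depth=28
  Q 253.35.33.176: descend 1111110100100011001000011011 ; hops seen [H2,H1,H1,H0] ; pick H0
  + 107.30.0.0/16 (H3) depth=16
  Q 253.35.0.183: descend 111111010010001100 ; hops seen [H2,H1] ; pick H1
  + 96.0.0.0/3 (H1) depth=3
  Q 96.17.70.155: descend 0110 ; hops seen [H2,H1] ; pick H1
  + 83.89.16.0/20 (H4) depth=20
  Q 96.0.3.92: descend 0110 ; hops seen [H2,H1] ; pick H1

== LOOKUPS ==
["H0","H1","H1","H1"]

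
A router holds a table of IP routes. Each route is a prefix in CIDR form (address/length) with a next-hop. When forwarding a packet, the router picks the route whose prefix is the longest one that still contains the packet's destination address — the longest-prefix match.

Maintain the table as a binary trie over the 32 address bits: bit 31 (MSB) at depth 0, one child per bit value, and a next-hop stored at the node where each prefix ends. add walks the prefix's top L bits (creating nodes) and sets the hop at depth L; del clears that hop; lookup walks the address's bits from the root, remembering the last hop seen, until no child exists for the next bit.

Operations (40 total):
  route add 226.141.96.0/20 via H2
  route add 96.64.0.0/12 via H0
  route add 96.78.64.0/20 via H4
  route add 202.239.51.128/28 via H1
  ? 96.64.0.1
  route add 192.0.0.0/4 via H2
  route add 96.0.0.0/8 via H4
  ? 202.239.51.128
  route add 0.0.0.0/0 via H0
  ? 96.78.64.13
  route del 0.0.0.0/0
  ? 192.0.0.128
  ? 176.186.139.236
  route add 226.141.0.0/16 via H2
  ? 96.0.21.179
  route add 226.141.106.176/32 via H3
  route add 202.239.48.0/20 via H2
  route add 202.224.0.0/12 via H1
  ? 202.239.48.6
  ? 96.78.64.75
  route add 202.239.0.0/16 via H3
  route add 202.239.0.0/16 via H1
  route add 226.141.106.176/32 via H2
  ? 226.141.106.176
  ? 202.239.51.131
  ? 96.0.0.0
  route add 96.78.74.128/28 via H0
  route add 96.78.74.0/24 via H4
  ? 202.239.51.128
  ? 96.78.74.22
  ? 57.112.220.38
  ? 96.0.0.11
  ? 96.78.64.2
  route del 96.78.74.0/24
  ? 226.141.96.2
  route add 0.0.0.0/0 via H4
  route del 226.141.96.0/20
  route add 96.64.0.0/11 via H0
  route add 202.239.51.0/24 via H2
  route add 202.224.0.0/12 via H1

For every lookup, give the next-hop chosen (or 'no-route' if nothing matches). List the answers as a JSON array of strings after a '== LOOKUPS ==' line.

Trace:
  + 226.141.96.0/20 (H2) depth=20
  + 96.64.0.0/12 (H0) depth=12
  + 96.78.64.0/20 (H4) depth=20
  + 202.239.51.128/28 (H1) depth=28
  ? 96.64.0.1  path d0:-→d1:-→d2:-→d3:-→d4:-→d5:-→d6:-→d7:-→d8:-→d9:-→d10:-→d11:-→d12:H0  best=H0
  + 192.0.0.0/4 (H2) depth=4
  + 96.0.0.0/8 (H4) depth=8
  ? 202.239.51.128  path d0:-→d1:-→d2:-→d3:-→d4:H2→d5:-→d6:-→d7:-→d8:-→d9:-→d10:-→d11:-→d12:-→d13:-→d14:-→d15:-→d16:-→d17:-→d18:-→d19:-→d20:-→d21:-→d22:-→d23:-→d24:-→d25:-→d26:-→d27:-→d28:H1  best=H1
  + 0.0.0.0/0 (H0) depth=0
  ? 96.78.64.13  path d0:H0→d1:-→d2:-→d3:-→d4:-→d5:-→d6:-→d7:-→d8:H4→d9:-→d10:-→d11:-→d12:H0→d13:-→d14:-→d15:-→d16:-→d17:-→d18:-→d19:-→d20:H4  best=H4
  - 0.0.0.0/0 clear@0
  ? 192.0.0.128  path d0:-→d1:-→d2:-→d3:-→d4:H2  best=H2
  ? 176.186.139.236  path d0:-→d1:-  best=no-route
  + 226.141.0.0/16 (H2) depth=16
  ? 96.0.21.179  path d0:-→d1:-→d2:-→d3:-→d4:-→d5:-→d6:-→d7:-→d8:H4→d9:-  best=H4
  + 226.141.106.176/32 (H3) depth=32
  + 202.239.48.0/20 (H2) depth=20
  + 202.224.0.0/12 (H1) depth=12
  ? 202.239.48.6  path d0:-→d1:-→d2:-→d3:-→d4:H2→d5:-→d6:-→d7:-→d8:-→d9:-→d10:-→d11:-→d12:H1→d13:-→d14:-→d15:-→d16:-→d17:-→d18:-→d19:-→d20:H2→d21:-→d22:-  best=H2
  ? 96.78.64.75  path d0:-→d1:-→d2:-→d3:-→d4:-→d5:-→d6:-→d7:-→d8:H4→d9:-→d10:-→d11:-→d12:H0→d13:-→d14:-→d15:-→d16:-→d17:-→d18:-→d19:-→d20:H4  best=H4
  + 202.239.0.0/16 (H3) depth=16
  + 202.239.0.0/16 (H1) depth=16
  + 226.141.106.176/32 (H2) depth=32
  ? 226.141.106.176  path d0:-→d1:-→d2:-→d3:-→d4:-→d5:-→d6:-→d7:-→d8:-→d9:-→d10:-→d11:-→d12:-→d13:-→d14:-→d15:-→d16:H2→d17:-→d18:-→d19:-→d20:H2→d21:-→d22:-→d23:-→d24:-→d25:-→d26:-→d27:-→d28:-→d29:-→d30:-→d31:-→d32:H2  best=H2
  ? 202.239.51.131  path d0:-→d1:-→d2:-→d3:-→d4:H2→d5:-→d6:-→d7:-→d8:-→d9:-→d10:-→d11:-→d12:H1→d13:-→d14:-→d15:-→d16:H1→d17:-→d18:-→d19:-→d20:H2→d21:-→d22:-→d23:-→d24:-→d25:-→d26:-→d27:-→d28:H1  best=H1
  ? 96.0.0.0  path d0:-→d1:-→d2:-→d3:-→d4:-→d5:-→d6:-→d7:-→d8:H4→d9:-  best=H4
  + 96.78.74.128/28 (H0) depth=28
  + 96.78.74.0/24 (H4) depth=24
  ? 202.239.51.128  path d0:-→d1:-→d2:-→d3:-→d4:H2→d5:-→d6:-→d7:-→d8:-→d9:-→d10:-→d11:-→d12:H1→d13:-→d14:-→d15:-→d16:H1→d17:-→d18:-→d19:-→d20:H2→d21:-→d22:-→d23:-→d24:-→d25:-→d26:-→d27:-→d28:H1  best=H1
  ? 96.78.74.22  path d0:-→d1:-→d2:-→d3:-→d4:-→d5:-→d6:-→d7:-→d8:H4→d9:-→d10:-→d11:-→d12:H0→d13:-→d14:-→d15:-→d16:-→d17:-→d18:-→d19:-→d20:H4→d21:-→d22:-→d23:-→d24:H4  best=H4
  ? 57.112.220.38  path d0:-→d1:-  best=no-route
  ? 96.0.0.11  path d0:-→d1:-→d2:-→d3:-→d4:-→d5:-→d6:-→d7:-→d8:H4→d9:-  best=H4
  ? 96.78.64.2  path d0:-→d1:-→d2:-→d3:-→d4:-→d5:-→d6:-→d7:-→d8:H4→d9:-→d10:-→d11:-→d12:H0→d13:-→d14:-→d15:-→d16:-→d17:-→d18:-→d19:-→d20:H4  best=H4
  - 96.78.74.0/24 clear@24
  ? 226.141.96.2  path d0:-→d1:-→d2:-→d3:-→d4:-→d5:-→d6:-→d7:-→d8:-→d9:-→d10:-→d11:-→d12:-→d13:-→d14:-→d15:-→d16:H2→d17:-→d18:-→d19:-→d20:H2  best=H2
  + 0.0.0.0/0 (H4) depth=0
  - 226.141.96.0/20 clear@20
  + 96.64.0.0/11 (H0) depth=11
  + 202.239.51.0/24 (H2) depth=24
  + 202.224.0.0/12 (H1) depth=12

== LOOKUPS ==
["H0","H1","H4","H2","no-route","H4","H2","H4","H2","H1","H4","H1","H4","no-route","H4","H4","H2"]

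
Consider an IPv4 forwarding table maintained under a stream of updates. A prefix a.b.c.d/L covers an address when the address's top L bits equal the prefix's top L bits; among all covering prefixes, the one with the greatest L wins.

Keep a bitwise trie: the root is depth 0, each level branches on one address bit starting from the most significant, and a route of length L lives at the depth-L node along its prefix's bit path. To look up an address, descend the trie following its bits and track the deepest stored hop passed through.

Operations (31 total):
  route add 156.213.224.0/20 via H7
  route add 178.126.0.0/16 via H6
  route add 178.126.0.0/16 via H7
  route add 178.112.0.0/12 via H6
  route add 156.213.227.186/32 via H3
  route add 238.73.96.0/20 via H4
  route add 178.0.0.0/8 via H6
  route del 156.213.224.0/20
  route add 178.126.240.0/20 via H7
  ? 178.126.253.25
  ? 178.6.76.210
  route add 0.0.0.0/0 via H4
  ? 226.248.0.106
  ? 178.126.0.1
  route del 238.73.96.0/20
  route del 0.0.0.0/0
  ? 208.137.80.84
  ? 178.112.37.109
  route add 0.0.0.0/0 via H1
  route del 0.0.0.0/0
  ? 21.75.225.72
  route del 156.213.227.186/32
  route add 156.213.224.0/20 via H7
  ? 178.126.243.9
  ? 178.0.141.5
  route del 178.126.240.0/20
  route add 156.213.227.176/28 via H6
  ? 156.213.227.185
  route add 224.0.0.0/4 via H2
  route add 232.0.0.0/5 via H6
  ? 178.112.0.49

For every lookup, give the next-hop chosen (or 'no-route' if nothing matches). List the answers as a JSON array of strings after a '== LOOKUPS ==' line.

Apply in order:
  + 156.213.224.0/20 (H7) depth=20
  + 178.126.0.0/16 (H6) depth=16
  + 178.126.0.0/16 (H7) depth=16
  + 178.112.0.0/12 (H6) depth=12
  + 156.213.227.186/32 (H3) depth=32
  + 238.73.96.0/20 (H4) depth=20
  + 178.0.0.0/8 (H6) depth=8
  - 156.213.224.0/20 clear@20
  + 178.126.240.0/20 (H7) depth=20
  lookup 178.126.253.25: bits 10110010011111101111 walk d0:-→d1:-→d2:-→d3:-→d4:-→d5:-→d6:-→d7:-→d8:H6→d9:-→d10:-→d11:-→d12:H6→d13:-→d14:-→d15:-→d16:H7→d17:-→d18:-→d19:-→d20:H7 -> H7
  lookup 178.6.76.210: bits 101100100 walk d0:-→d1:-→d2:-→d3:-→d4:-→d5:-→d6:-→d7:-→d8:H6→d9:- -> H6
  + 0.0.0.0/0 (H4) depth=0
  lookup 226.248.0.106: bits 1110 walk d0:H4→d1:-→d2:-→d3:-→d4:- -> H4
  lookup 178.126.0.1: bits 1011001001111110 walk d0:H4→d1:-→d2:-→d3:-→d4:-→d5:-→d6:-→d7:-→d8:H6→d9:-→d10:-→d11:-→d12:H6→d13:-→d14:-→d15:-→d16:H7 -> H7
  - 238.73.96.0/20 clear@20
  - 0.0.0.0/0 clear@0
  lookup 208.137.80.84: bits 11 walk d0:-→d1:-→d2:- -> no-route
  lookup 178.112.37.109: bits 101100100111 walk d0:-→d1:-→d2:-→d3:-→d4:-→d5:-→d6:-→d7:-→d8:H6→d9:-→d10:-→d11:-→d12:H6 -> H6
  + 0.0.0.0/0 (H1) depth=0
  - 0.0.0.0/0 clear@0
  lookup 21.75.225.72: bits ε walk d0:- -> no-route
  - 156.213.227.186/32 clear@32
  + 156.213.224.0/20 (H7) depth=20
  lookup 178.126.243.9: bits 10110010011111101111 walk d0:-→d1:-→d2:-→d3:-→d4:-→d5:-→d6:-→d7:-→d8:H6→d9:-→d10:-→d11:-→d12:H6→d13:-→d14:-→d15:-→d16:H7→d17:-→d18:-→d19:-→d20:H7 -> H7
  lookup 178.0.141.5: bits 101100100 walk d0:-→d1:-→d2:-→d3:-→d4:-→d5:-→d6:-→d7:-→d8:H6→d9:- -> H6
  - 178.126.240.0/20 clear@20
  + 156.213.227.176/28 (H6) depth=28
  lookup 156.213.227.185: bits 100111001101010111100011101110 walk d0:-→d1:-→d2:-→d3:-→d4:-→d5:-→d6:-→d7:-→d8:-→d9:-→d10:-→d11:-→d12:-→d13:-→d14:-→d15:-→d16:-→d17:-→d18:-→d19:-→d20:H7→d21:-→d22:-→d23:-→d24:-→d25:-→d26:-→d27:-→d28:H6→d29:-→d30:- -> H6
  + 224.0.0.0/4 (H2) depth=4
  + 232.0.0.0/5 (H6) depth=5
  lookup 178.112.0.49: bits 101100100111 walk d0:-→d1:-→d2:-→d3:-→d4:-→d5:-→d6:-→d7:-→d8:H6→d9:-→d10:-→d11:-→d12:H6 -> H6

== LOOKUPS ==
["H7","H6","H4","H7","no-route","H6","no-route","H7","H6","H6","H6"]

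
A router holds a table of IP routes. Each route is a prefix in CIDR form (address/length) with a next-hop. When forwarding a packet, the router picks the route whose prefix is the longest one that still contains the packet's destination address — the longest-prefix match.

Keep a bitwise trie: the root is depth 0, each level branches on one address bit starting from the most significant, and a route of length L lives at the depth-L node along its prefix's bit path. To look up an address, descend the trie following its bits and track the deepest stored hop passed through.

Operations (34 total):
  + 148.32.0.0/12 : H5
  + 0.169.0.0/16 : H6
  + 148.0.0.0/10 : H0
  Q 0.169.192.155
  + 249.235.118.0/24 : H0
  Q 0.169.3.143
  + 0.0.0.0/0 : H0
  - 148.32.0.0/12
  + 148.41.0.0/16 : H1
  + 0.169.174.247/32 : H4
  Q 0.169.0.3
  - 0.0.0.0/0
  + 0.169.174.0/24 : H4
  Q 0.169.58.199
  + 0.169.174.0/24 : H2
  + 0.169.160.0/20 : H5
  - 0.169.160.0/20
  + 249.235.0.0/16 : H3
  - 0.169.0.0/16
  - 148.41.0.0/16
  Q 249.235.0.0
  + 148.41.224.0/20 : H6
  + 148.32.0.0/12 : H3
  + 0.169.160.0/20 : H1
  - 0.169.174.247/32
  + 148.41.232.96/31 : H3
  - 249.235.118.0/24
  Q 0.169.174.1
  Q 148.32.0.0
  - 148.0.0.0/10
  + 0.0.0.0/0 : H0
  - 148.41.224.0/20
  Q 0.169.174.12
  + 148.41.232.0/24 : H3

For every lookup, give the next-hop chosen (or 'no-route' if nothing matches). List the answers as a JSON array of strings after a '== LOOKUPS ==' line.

Trace:
  add 148.32.0.0/12 -> H5 at depth 12
  add 0.169.0.0/16 -> H6 at depth 16
  add 148.0.0.0/10 -> H0 at depth 10
  lookup 0.169.192.155: bits 0000000010101001 walk d0:-→d1:-→d2:-→d3:-→d4:-→d5:-→d6:-→d7:-→d8:-→d9:-→d10:-→d11:-→d12:-→d13:-→d14:-→d15:-→d16:H6 -> H6
  add 249.235.118.0/24 -> H0 at depth 24
  lookup 0.169.3.143: bits 0000000010101001 walk d0:-→d1:-→d2:-→d3:-→d4:-→d5:-→d6:-→d7:-→d8:-→d9:-→d10:-→d11:-→d12:-→d13:-→d14:-→d15:-→d16:H6 -> H6
  add 0.0.0.0/0 -> H0 at depth 0
  del 148.32.0.0/12 (clear depth 12)
  add 148.41.0.0/16 -> H1 at depth 16
  add 0.169.174.247/32 -> H4 at depth 32
  lookup 0.169.0.3: bits 0000000010101001 walk d0:H0→d1:-→d2:-→d3:-→d4:-→d5:-→d6:-→d7:-→d8:-→d9:-→d10:-→d11:-→d12:-→d13:-→d14:-→d15:-→d16:H6 -> H6
  del 0.0.0.0/0 (clear depth 0)
  add 0.169.174.0/24 -> H4 at depth 24
  lookup 0.169.58.199: bits 0000000010101001 walk d0:-→d1:-→d2:-→d3:-→d4:-→d5:-→d6:-→d7:-→d8:-→d9:-→d10:-→d11:-→d12:-→d13:-→d14:-→d15:-→d16:H6 -> H6
  add 0.169.174.0/24 -> H2 at depth 24
  add 0.169.160.0/20 -> H5 at depth 20
  del 0.169.160.0/20 (clear depth 20)
  add 249.235.0.0/16 -> H3 at depth 16
  del 0.169.0.0/16 (clear depth 16)
  del 148.41.0.0/16 (clear depth 16)
  lookup 249.235.0.0: bits 11111001111010110 walk d0:-→d1:-→d2:-→d3:-→d4:-→d5:-→d6:-→d7:-→d8:-→d9:-→d10:-→d11:-→d12:-→d13:-→d14:-→d15:-→d16:H3→d17:- -> H3
  add 148.41.224.0/20 -> H6 at depth 20
  add 148.32.0.0/12 -> H3 at depth 12
  add 0.169.160.0/20 -> H1 at depth 20
  del 0.169.174.247/32 (clear depth 32)
  add 148.41.232.96/31 -> H3 at depth 31
  del 249.235.118.0/24 (clear depth 24)
  lookup 0.169.174.1: bits 000000001010100110101110 walk d0:-→d1:-→d2:-→d3:-→d4:-→d5:-→d6:-→d7:-→d8:-→d9:-→d10:-→d11:-→d12:-→d13:-→d14:-→d15:-→d16:-→d17:-→d18:-→d19:-→d20:H1→d21:-→d22:-→d23:-→d24:H2 -> H2
  lookup 148.32.0.0: bits 100101000010 walk d0:-→d1:-→d2:-→d3:-→d4:-→d5:-→d6:-→d7:-→d8:-→d9:-→d10:H0→d11:-→d12:H3 -> H3
  del 148.0.0.0/10 (clear depth 10)
  add 0.0.0.0/0 -> H0 at depth 0
  del 148.41.224.0/20 (clear depth 20)
  lookup 0.169.174.12: bits 000000001010100110101110 walk d0:H0→d1:-→d2:-→d3:-→d4:-→d5:-→d6:-→d7:-→d8:-→d9:-→d10:-→d11:-→d12:-→d13:-→d14:-→d15:-→d16:-→d17:-→d18:-→d19:-→d20:H1→d21:-→d22:-→d23:-→d24:H2 -> H2
  add 148.41.232.0/24 -> H3 at depth 24

== LOOKUPS ==
["H6","H6","H6","H6","H3","H2","H3","H2"]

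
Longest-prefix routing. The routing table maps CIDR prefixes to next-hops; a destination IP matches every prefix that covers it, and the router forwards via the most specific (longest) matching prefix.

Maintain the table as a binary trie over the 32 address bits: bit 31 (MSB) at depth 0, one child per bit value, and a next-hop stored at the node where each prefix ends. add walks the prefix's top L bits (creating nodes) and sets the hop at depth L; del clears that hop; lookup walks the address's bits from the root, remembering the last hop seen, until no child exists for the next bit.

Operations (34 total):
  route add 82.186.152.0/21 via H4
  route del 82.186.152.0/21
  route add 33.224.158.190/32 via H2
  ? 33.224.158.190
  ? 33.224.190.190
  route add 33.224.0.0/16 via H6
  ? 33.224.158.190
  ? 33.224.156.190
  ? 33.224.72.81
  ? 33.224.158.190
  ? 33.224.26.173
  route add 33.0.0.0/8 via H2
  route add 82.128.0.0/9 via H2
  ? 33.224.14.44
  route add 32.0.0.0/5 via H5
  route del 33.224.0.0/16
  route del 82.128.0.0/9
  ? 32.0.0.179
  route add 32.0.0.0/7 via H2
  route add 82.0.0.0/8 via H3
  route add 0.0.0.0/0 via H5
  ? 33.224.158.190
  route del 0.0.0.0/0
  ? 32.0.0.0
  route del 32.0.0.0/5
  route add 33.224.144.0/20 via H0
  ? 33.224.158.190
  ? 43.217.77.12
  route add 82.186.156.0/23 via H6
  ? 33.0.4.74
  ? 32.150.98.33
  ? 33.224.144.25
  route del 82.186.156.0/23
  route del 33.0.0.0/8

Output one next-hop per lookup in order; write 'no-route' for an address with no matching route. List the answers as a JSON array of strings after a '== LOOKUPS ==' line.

Trace:
  + 82.186.152.0/21 (H4) depth=21
  - 82.186.152.0/21 clear@21
  + 33.224.158.190/32 (H2) depth=32
  lookup 33.224.158.190: bits 00100001111000001001111010111110 walk d0:-→d1:-→d2:-→d3:-→d4:-→d5:-→d6:-→d7:-→d8:-→d9:-→d10:-→d11:-→d12:-→d13:-→d14:-→d15:-→d16:-→d17:-→d18:-→d19:-→d20:-→d21:-→d22:-→d23:-→d24:-→d25:-→d26:-→d27:-→d28:-→d29:-→d30:-→d31:-→d32:H2 -> H2
  lookup 33.224.190.190: bits 001000011110000010 walk d0:-→d1:-→d2:-→d3:-→d4:-→d5:-→d6:-→d7:-→d8:-→d9:-→d10:-→d11:-→d12:-→d13:-→d14:-→d15:-→d16:-→d17:-→d18:- -> no-route
  + 33.224.0.0/16 (H6) depth=16
  lookup 33.224.158.190: bits 00100001111000001001111010111110 walk d0:-→d1:-→d2:-→d3:-→d4:-→d5:-→d6:-→d7:-→d8:-→d9:-→d10:-→d11:-→d12:-→d13:-→d14:-→d15:-→d16:H6→d17:-→d18:-→d19:-→d20:-→d21:-→d22:-→d23:-→d24:-→d25:-→d26:-→d27:-→d28:-→d29:-→d30:-→d31:-→d32:H2 -> H2
  lookup 33.224.156.190: bits 0010000111100000100111 walk d0:-→d1:-→d2:-→d3:-→d4:-→d5:-→d6:-→d7:-→d8:-→d9:-→d10:-→d11:-→d12:-→d13:-→d14:-→d15:-→d16:H6→d17:-→d18:-→d19:-→d20:-→d21:-→d22:- -> H6
  lookup 33.224.72.81: bits 0010000111100000 walk d0:-→d1:-→d2:-→d3:-→d4:-→d5:-→d6:-→d7:-→d8:-→d9:-→d10:-→d11:-→d12:-→d13:-→d14:-→d15:-→d16:H6 -> H6
  lookup 33.224.158.190: bits 00100001111000001001111010111110 walk d0:-→d1:-→d2:-→d3:-→d4:-→d5:-→d6:-→d7:-→d8:-→d9:-→d10:-→d11:-→d12:-→d13:-→d14:-→d15:-→d16:H6→d17:-→d18:-→d19:-→d20:-→d21:-→d22:-→d23:-→d24:-→d25:-→d26:-→d27:-→d28:-→d29:-→d30:-→d31:-→d32:H2 -> H2
  lookup 33.224.26.173: bits 0010000111100000 walk d0:-→d1:-→d2:-→d3:-→d4:-→d5:-→d6:-→d7:-→d8:-→d9:-→d10:-→d11:-→d12:-→d13:-→d14:-→d15:-→d16:H6 -> H6
  + 33.0.0.0/8 (H2) depth=8
  + 82.128.0.0/9 (H2) depth=9
  lookup 33.224.14.44: bits 0010000111100000 walk d0:-→d1:-→d2:-→d3:-→d4:-→d5:-→d6:-→d7:-→d8:H2→d9:-→d10:-→d11:-→d12:-→d13:-→d14:-→d15:-→d16:H6 -> H6
  + 32.0.0.0/5 (H5) depth=5
  - 33.224.0.0/16 clear@16
  - 82.128.0.0/9 clear@9
  lookup 32.0.0.179: bits 0010000 walk d0:-→d1:-→d2:-→d3:-→d4:-→d5:H5→d6:-→d7:- -> H5
  + 32.0.0.0/7 (H2) depth=7
  + 82.0.0.0/8 (H3) depth=8
  + 0.0.0.0/0 (H5) depth=0
  lookup 33.224.158.190: bits 00100001111000001001111010111110 walk d0:H5→d1:-→d2:-→d3:-→d4:-→d5:H5→d6:-→d7:H2→d8:H2→d9:-→d10:-→d11:-→d12:-→d13:-→d14:-→d15:-→d16:-→d17:-→d18:-→d19:-→d20:-→d21:-→d22:-→d23:-→d24:-→d25:-→d26:-→d27:-→d28:-→d29:-→d30:-→d31:-→d32:H2 -> H2
  - 0.0.0.0/0 clear@0
  lookup 32.0.0.0: bits 0010000 walk d0:-→d1:-→d2:-→d3:-→d4:-→d5:H5→d6:-→d7:H2 -> H2
  - 32.0.0.0/5 clear@5
  + 33.224.144.0/20 (H0) depth=20
  lookup 33.224.158.190: bits 00100001111000001001111010111110 walk d0:-→d1:-→d2:-→d3:-→d4:-→d5:-→d6:-→d7:H2→d8:H2→d9:-→d10:-→d11:-→d12:-→d13:-→d14:-→d15:-→d16:-→d17:-→d18:-→d19:-→d20:H0→d21:-→d22:-→d23:-→d24:-→d25:-→d26:-→d27:-→d28:-→d29:-→d30:-→d31:-→d32:H2 -> H2
  lookup 43.217.77.12: bits 0010 walk d0:-→d1:-→d2:-→d3:-→d4:- -> no-route
  + 82.186.156.0/23 (H6) depth=23
  lookup 33.0.4.74: bits 00100001 walk d0:-→d1:-→d2:-→d3:-→d4:-→d5:-→d6:-→d7:H2→d8:H2 -> H2
  lookup 32.150.98.33: bits 0010000 walk d0:-→d1:-→d2:-→d3:-→d4:-→d5:-→d6:-→d7:H2 -> H2
  lookup 33.224.144.25: bits 00100001111000001001 walk d0:-→d1:-→d2:-→d3:-→d4:-→d5:-→d6:-→d7:H2→d8:H2→d9:-→d10:-→d11:-→d12:-→d13:-→d14:-→d15:-→d16:-→d17:-→d18:-→d19:-→d20:H0 -> H0
  - 82.186.156.0/23 clear@23
  - 33.0.0.0/8 clear@8

== LOOKUPS ==
["H2","no-route","H2","H6","H6","H2","H6","H6","H5","H2","H2","H2","no-route","H2","H2","H0"]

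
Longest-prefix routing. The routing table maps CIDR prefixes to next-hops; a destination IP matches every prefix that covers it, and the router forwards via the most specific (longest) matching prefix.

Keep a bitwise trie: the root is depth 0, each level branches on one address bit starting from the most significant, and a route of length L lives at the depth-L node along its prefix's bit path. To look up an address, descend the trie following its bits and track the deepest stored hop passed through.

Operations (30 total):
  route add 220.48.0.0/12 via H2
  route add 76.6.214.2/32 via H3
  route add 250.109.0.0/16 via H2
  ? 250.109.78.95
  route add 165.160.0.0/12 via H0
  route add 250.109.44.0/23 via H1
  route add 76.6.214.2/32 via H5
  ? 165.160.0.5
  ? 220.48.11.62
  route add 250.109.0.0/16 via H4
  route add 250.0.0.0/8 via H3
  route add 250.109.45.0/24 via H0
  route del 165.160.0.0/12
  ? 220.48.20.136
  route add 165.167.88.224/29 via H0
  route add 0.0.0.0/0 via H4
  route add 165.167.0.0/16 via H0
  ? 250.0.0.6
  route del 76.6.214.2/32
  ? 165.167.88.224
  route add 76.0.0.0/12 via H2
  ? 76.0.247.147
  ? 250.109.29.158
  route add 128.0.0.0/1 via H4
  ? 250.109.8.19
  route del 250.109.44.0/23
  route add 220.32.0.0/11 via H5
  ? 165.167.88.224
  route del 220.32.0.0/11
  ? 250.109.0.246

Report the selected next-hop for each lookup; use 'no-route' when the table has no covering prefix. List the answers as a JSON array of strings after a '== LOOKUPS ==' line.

Apply in order:
  add 220.48.0.0/12 -> H2 at depth 12
  add 76.6.214.2/32 -> H3 at depth 32
  add 250.109.0.0/16 -> H2 at depth 16
  ? 250.109.78.95  path d0:-→d1:-→d2:-→d3:-→d4:-→d5:-→d6:-→d7:-→d8:-→d9:-→d10:-→d11:-→d12:-→d13:-→d14:-→d15:-→d16:H2  best=H2
  add 165.160.0.0/12 -> H0 at depth 12
  add 250.109.44.0/23 -> H1 at depth 23
  add 76.6.214.2/32 -> H5 at depth 32
  ? 165.160.0.5  path d0:-→d1:-→d2:-→d3:-→d4:-→d5:-→d6:-→d7:-→d8:-→d9:-→d10:-→d11:-→d12:H0  best=H0
  ? 220.48.11.62  path d0:-→d1:-→d2:-→d3:-→d4:-→d5:-→d6:-→d7:-→d8:-→d9:-→d10:-→d11:-→d12:H2  best=H2
  add 250.109.0.0/16 -> H4 at depth 16
  add 250.0.0.0/8 -> H3 at depth 8
  add 250.109.45.0/24 -> H0 at depth 24
  del 165.160.0.0/12 (clear depth 12)
  ? 220.48.20.136  path d0:-→d1:-→d2:-→d3:-→d4:-→d5:-→d6:-→d7:-→d8:-→d9:-→d10:-→d11:-→d12:H2  best=H2
  add 165.167.88.224/29 -> H0 at depth 29
  add 0.0.0.0/0 -> H4 at depth 0
  add 165.167.0.0/16 -> H0 at depth 16
  ? 250.0.0.6  path d0:H4→d1:-→d2:-→d3:-→d4:-→d5:-→d6:-→d7:-→d8:H3→d9:-  best=H3
  del 76.6.214.2/32 (clear depth 32)
  ? 165.167.88.224  path d0:H4→d1:-→d2:-→d3:-→d4:-→d5:-→d6:-→d7:-→d8:-→d9:-→d10:-→d11:-→d12:-→d13:-→d14:-→d15:-→d16:H0→d17:-→d18:-→d19:-→d20:-→d21:-→d22:-→d23:-→d24:-→d25:-→d26:-→d27:-→d28:-→d29:H0  best=H0
  add 76.0.0.0/12 -> H2 at depth 12
  ? 76.0.247.147  path d0:H4→d1:-→d2:-→d3:-→d4:-→d5:-→d6:-→d7:-→d8:-→d9:-→d10:-→d11:-→d12:H2→d13:-  best=H2
  ? 250.109.29.158  path d0:H4→d1:-→d2:-→d3:-→d4:-→d5:-→d6:-→d7:-→d8:H3→d9:-→d10:-→d11:-→d12:-→d13:-→d14:-→d15:-→d16:H4→d17:-→d18:-  best=H4
  add 128.0.0.0/1 -> H4 at depth 1
  ? 250.109.8.19  path d0:H4→d1:H4→d2:-→d3:-→d4:-→d5:-→d6:-→d7:-→d8:H3→d9:-→d10:-→d11:-→d12:-→d13:-→d14:-→d15:-→d16:H4→d17:-→d18:-  best=H4
  del 250.109.44.0/23 (clear depth 23)
  add 220.32.0.0/11 -> H5 at depth 11
  ? 165.167.88.224  path d0:H4→d1:H4→d2:-→d3:-→d4:-→d5:-→d6:-→d7:-→d8:-→d9:-→d10:-→d11:-→d12:-→d13:-→d14:-→d15:-→d16:H0→d17:-→d18:-→d19:-→d20:-→d21:-→d22:-→d23:-→d24:-→d25:-→d26:-→d27:-→d28:-→d29:H0  best=H0
  del 220.32.0.0/11 (clear depth 11)
  ? 250.109.0.246  path d0:H4→d1:H4→d2:-→d3:-→d4:-→d5:-→d6:-→d7:-→d8:H3→d9:-→d10:-→d11:-→d12:-→d13:-→d14:-→d15:-→d16:H4→d17:-→d18:-  best=H4

== LOOKUPS ==
["H2","H0","H2","H2","H3","H0","H2","H4","H4","H0","H4"]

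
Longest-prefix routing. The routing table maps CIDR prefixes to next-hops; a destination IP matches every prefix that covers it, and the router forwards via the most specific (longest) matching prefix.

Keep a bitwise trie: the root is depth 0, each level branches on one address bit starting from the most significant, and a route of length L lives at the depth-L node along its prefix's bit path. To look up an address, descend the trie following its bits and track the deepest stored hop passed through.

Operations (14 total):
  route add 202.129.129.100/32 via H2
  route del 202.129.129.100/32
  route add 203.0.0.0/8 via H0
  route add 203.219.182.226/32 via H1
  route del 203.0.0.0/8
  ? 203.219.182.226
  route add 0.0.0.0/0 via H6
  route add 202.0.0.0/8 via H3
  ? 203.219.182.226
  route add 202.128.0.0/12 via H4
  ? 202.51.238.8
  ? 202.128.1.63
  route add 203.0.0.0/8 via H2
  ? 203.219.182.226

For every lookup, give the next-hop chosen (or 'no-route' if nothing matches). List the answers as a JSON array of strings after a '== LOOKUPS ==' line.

Process each operation:
  + 202.129.129.100/32 (H2) depth=32
  - 202.129.129.100/32 clear@32
  + 203.0.0.0/8 (H0) depth=8
  + 203.219.182.226/32 (H1) depth=32
  - 203.0.0.0/8 clear@8
  lookup 203.219.182.226: bits 11001011110110111011011011100010 walk d0:-→d1:-→d2:-→d3:-→d4:-→d5:-→d6:-→d7:-→d8:-→d9:-→d10:-→d11:-→d12:-→d13:-→d14:-→d15:-→d16:-→d17:-→d18:-→d19:-→d20:-→d21:-→d22:-→d23:-→d24:-→d25:-→d26:-→d27:-→d28:-→d29:-→d30:-→d31:-→d32:H1 -> H1
  + 0.0.0.0/0 (H6) depth=0
  + 202.0.0.0/8 (H3) depth=8
  lookup 203.219.182.226: bits 11001011110110111011011011100010 walk d0:H6→d1:-→d2:-→d3:-→d4:-→d5:-→d6:-→d7:-→d8:-→d9:-→d10:-→d11:-→d12:-→d13:-→d14:-→d15:-→d16:-→d17:-→d18:-→d19:-→d20:-→d21:-→d22:-→d23:-→d24:-→d25:-→d26:-→d27:-→d28:-→d29:-→d30:-→d31:-→d32:H1 -> H1
  + 202.128.0.0/12 (H4) depth=12
  lookup 202.51.238.8: bits 11001010 walk d0:H6→d1:-→d2:-→d3:-→d4:-→d5:-→d6:-→d7:-→d8:H3 -> H3
  lookup 202.128.1.63: bits 110010101000000 walk d0:H6→d1:-→d2:-→d3:-→d4:-→d5:-→d6:-→d7:-→d8:H3→d9:-→d10:-→d11:-→d12:H4→d13:-→d14:-→d15:- -> H4
  + 203.0.0.0/8 (H2) depth=8
  lookup 203.219.182.226: bits 11001011110110111011011011100010 walk d0:H6→d1:-→d2:-→d3:-→d4:-→d5:-→d6:-→d7:-→d8:H2→d9:-→d10:-→d11:-→d12:-→d13:-→d14:-→d15:-→d16:-→d17:-→d18:-→d19:-→d20:-→d21:-→d22:-→d23:-→d24:-→d25:-→d26:-→d27:-→d28:-→d29:-→d30:-→d31:-→d32:H1 -> H1

== LOOKUPS ==
["H1","H1","H3","H4","H1"]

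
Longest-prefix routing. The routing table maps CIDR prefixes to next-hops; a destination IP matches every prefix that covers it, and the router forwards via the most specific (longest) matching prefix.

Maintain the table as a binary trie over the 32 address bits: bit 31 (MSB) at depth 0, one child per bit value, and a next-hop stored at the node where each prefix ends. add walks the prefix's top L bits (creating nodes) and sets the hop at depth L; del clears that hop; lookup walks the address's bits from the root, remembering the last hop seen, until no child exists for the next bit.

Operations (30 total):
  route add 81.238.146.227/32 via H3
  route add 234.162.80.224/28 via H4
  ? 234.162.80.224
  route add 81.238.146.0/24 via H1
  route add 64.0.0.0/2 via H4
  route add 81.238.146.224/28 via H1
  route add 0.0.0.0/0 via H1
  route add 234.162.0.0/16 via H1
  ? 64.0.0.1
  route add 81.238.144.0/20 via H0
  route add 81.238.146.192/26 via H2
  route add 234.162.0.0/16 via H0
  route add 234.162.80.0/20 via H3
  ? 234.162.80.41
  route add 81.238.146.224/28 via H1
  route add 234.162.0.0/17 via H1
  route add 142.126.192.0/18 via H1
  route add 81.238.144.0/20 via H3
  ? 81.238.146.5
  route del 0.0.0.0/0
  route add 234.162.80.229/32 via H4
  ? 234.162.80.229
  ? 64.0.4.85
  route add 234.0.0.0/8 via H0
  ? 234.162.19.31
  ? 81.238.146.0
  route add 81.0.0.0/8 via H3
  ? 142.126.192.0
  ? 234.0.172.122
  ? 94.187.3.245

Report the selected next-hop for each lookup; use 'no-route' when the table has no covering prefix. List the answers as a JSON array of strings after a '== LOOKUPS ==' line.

Trace:
  add 81.238.146.227/32 -> H3 at depth 32
  add 234.162.80.224/28 -> H4 at depth 28
  Q 234.162.80.224: descend 1110101010100010010100001110 ; hops seen [H4] ; pick H4
  add 81.238.146.0/24 -> H1 at depth 24
  add 64.0.0.0/2 -> H4 at depth 2
  add 81.238.146.224/28 -> H1 at depth 28
  add 0.0.0.0/0 -> H1 at depth 0
  add 234.162.0.0/16 -> H1 at depth 16
  Q 64.0.0.1: descend 010 ; hops seen [H1,H4] ; pick H4
  add 81.238.144.0/20 -> H0 at depth 20
  add 81.238.146.192/26 -> H2 at depth 26
  add 234.162.0.0/16 -> H0 at depth 16
  add 234.162.80.0/20 -> H3 at depth 20
  Q 234.162.80.41: descend 111010101010001001010000 ; hops seen [H1,H0,H3] ; pick H3
  add 81.238.146.224/28 -> H1 at depth 28
  add 234.162.0.0/17 -> H1 at depth 17
  add 142.126.192.0/18 -> H1 at depth 18
  add 81.238.144.0/20 -> H3 at depth 20
  Q 81.238.146.5: descend 010100011110111010010010 ; hops seen [H1,H4,H3,H1] ; pick H1
  - 0.0.0.0/0 clear@0
  add 234.162.80.229/32 -> H4 at depth 32
  Q 234.162.80.229: descend 11101010101000100101000011100101 ; hops seen [H0,H1,H3,H4,H4] ; pick H4
  Q 64.0.4.85: descend 010 ; hops seen [H4] ; pick H4
  add 234.0.0.0/8 -> H0 at depth 8
  Q 234.162.19.31: descend 11101010101000100 ; hops seen [H0,H0,H1] ; pick H1
  Q 81.238.146.0: descend 010100011110111010010010 ; hops seen [H4,H3,H1] ; pick H1
  add 81.0.0.0/8 -> H3 at depth 8
  Q 142.126.192.0: descend 100011100111111011 ; hops seen [H1] ; pick H1
  Q 234.0.172.122: descend 11101010 ; hops seen [H0] ; pick H0
  Q 94.187.3.245: descend 0101 ; hops seen [H4] ; pick H4

== LOOKUPS ==
["H4","H4","H3","H1","H4","H4","H1","H1","H1","H0","H4"]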